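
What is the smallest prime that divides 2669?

17

2669 is odd.
Digit sum 23, not divisible by 3.
Ends in 9: not divisible by 5.
7: 2669 = 7·381 + 2
11: 2669 = 11·242 + 7
13: 2669 = 13·205 + 4
17: 2669 = 17·157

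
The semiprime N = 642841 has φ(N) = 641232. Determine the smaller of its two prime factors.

733

φ(n) = (p−1)(q−1) = n − (p+q) + 1, so p + q = 642841 − 641232 + 1 = 1610.
p and q are the roots of t² − 1610t + 642841 = 0.
Discriminant: 1610² − 4·642841 = 2592100 − 2571364 = 20736; √20736 = 144.
q = (1610 − 144)/2 = 733, p = (1610 + 144)/2 = 877.
Check: 733 · 877 = 642841.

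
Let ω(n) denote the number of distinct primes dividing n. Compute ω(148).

2

148 = 2^2 · 37
148 = 2^2 · 37, which has 2 distinct prime factors.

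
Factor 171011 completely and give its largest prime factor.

97

171011 = 41 · 4171
4171 = 43 · 97
97 is prime.
So 171011 = 41 · 43 · 97; the largest prime factor is 97.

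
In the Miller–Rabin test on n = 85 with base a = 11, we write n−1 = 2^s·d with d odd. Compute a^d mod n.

61

85 − 1 = 84 = 2^2 · 21, so d = 21.
11^1 ≡ 11 (mod 85)
11^2 ≡ 11^2 = 121 ≡ 36 (mod 85)
11^4 ≡ 36^2 = 1296 ≡ 21 (mod 85)
11^8 ≡ 21^2 = 441 ≡ 16 (mod 85)
11^16 ≡ 16^2 = 256 ≡ 1 (mod 85)
21 = 16 + 4 + 1 in binary powers of 2.
So 11^21 ≡ 1 · 21 · 11 ≡ 61 (mod 85).
Squaring chain: 61 → 66; never reaches −1, so base 11 is a Miller–Rabin witness that 85 is composite.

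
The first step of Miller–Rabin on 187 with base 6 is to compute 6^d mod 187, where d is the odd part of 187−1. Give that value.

187 − 1 = 186 = 2^1 · 93, so d = 93.
6^1 ≡ 6 (mod 187)
6^2 ≡ 6^2 = 36 ≡ 36 (mod 187)
6^4 ≡ 36^2 = 1296 ≡ 174 (mod 187)
6^8 ≡ 174^2 = 30276 ≡ 169 (mod 187)
6^16 ≡ 169^2 = 28561 ≡ 137 (mod 187)
6^32 ≡ 137^2 = 18769 ≡ 69 (mod 187)
6^64 ≡ 69^2 = 4761 ≡ 86 (mod 187)
93 = 64 + 16 + 8 + 4 + 1 in binary powers of 2.
So 6^93 ≡ 86 · 137 · 169 · 174 · 6 ≡ 95 (mod 187).
Squaring chain: 95; never reaches −1, so base 6 is a Miller–Rabin witness that 187 is composite.

95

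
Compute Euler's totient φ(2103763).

2046240

Factor: 2103763 = 59 · 181 · 197.
φ(2103763) = (59−1) · (181−1) · (197−1) = 58 · 180 · 196 = 2046240.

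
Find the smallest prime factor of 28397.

28397 is odd.
Digit sum 29, not divisible by 3.
Ends in 7: not divisible by 5.
7: 28397 = 7·4056 + 5
11: 28397 = 11·2581 + 6
13: 28397 = 13·2184 + 5
17: 28397 = 17·1670 + 7
19: 28397 = 19·1494 + 11
23: 28397 = 23·1234 + 15
29: 28397 = 29·979 + 6
31: 28397 = 31·916 + 1
37: 28397 = 37·767 + 18
41: 28397 = 41·692 + 25
43: 28397 = 43·660 + 17
47: 28397 = 47·604 + 9
53: 28397 = 53·535 + 42
59: 28397 = 59·481 + 18
61: 28397 = 61·465 + 32
67: 28397 = 67·423 + 56
71: 28397 = 71·399 + 68
73: 28397 = 73·389

73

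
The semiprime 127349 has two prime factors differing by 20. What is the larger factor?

367

Since p = q + 20, we have 127349 = q(q + 20), so q² + 20q − 127349 = 0.
Discriminant: 20² + 4·127349 = 400 + 509396 = 509796; √509796 = 714.
q = (−20 + 714)/2 = 347, and p = q + 20 = 367.
Check: 347 · 367 = 127349.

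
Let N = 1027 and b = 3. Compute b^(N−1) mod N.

3^1 ≡ 3 (mod 1027)
3^2 ≡ 3^2 = 9 ≡ 9 (mod 1027)
3^4 ≡ 9^2 = 81 ≡ 81 (mod 1027)
3^8 ≡ 81^2 = 6561 ≡ 399 (mod 1027)
3^16 ≡ 399^2 = 159201 ≡ 16 (mod 1027)
3^32 ≡ 16^2 = 256 ≡ 256 (mod 1027)
3^64 ≡ 256^2 = 65536 ≡ 835 (mod 1027)
3^128 ≡ 835^2 = 697225 ≡ 919 (mod 1027)
3^256 ≡ 919^2 = 844561 ≡ 367 (mod 1027)
3^512 ≡ 367^2 = 134689 ≡ 152 (mod 1027)
3^1024 ≡ 152^2 = 23104 ≡ 510 (mod 1027)
1026 = 1024 + 2 in binary powers of 2.
So 3^1026 ≡ 510 · 9 ≡ 482 (mod 1027).
Since 482 ≠ 1, base 3 is a Fermat witness: 1027 is composite.

482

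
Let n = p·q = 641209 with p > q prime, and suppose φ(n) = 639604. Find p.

863

φ(n) = (p−1)(q−1) = n − (p+q) + 1, so p + q = 641209 − 639604 + 1 = 1606.
p and q are the roots of t² − 1606t + 641209 = 0.
Discriminant: 1606² − 4·641209 = 2579236 − 2564836 = 14400; √14400 = 120.
q = (1606 − 120)/2 = 743, p = (1606 + 120)/2 = 863.
Check: 743 · 863 = 641209.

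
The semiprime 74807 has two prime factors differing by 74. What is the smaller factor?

Since p = q + 74, we have 74807 = q(q + 74), so q² + 74q − 74807 = 0.
Discriminant: 74² + 4·74807 = 5476 + 299228 = 304704; √304704 = 552.
q = (−74 + 552)/2 = 239, and p = q + 74 = 313.
Check: 239 · 313 = 74807.

239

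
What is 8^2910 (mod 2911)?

8^1 ≡ 8 (mod 2911)
8^2 ≡ 8^2 = 64 ≡ 64 (mod 2911)
8^4 ≡ 64^2 = 4096 ≡ 1185 (mod 2911)
8^8 ≡ 1185^2 = 1404225 ≡ 1123 (mod 2911)
8^16 ≡ 1123^2 = 1261129 ≡ 666 (mod 2911)
8^32 ≡ 666^2 = 443556 ≡ 1084 (mod 2911)
8^64 ≡ 1084^2 = 1175056 ≡ 1923 (mod 2911)
8^128 ≡ 1923^2 = 3697929 ≡ 959 (mod 2911)
8^256 ≡ 959^2 = 919681 ≡ 2716 (mod 2911)
8^512 ≡ 2716^2 = 7376656 ≡ 182 (mod 2911)
8^1024 ≡ 182^2 = 33124 ≡ 1103 (mod 2911)
8^2048 ≡ 1103^2 = 1216609 ≡ 2722 (mod 2911)
2910 = 2048 + 512 + 256 + 64 + 16 + 8 + 4 + 2 in binary powers of 2.
So 8^2910 ≡ 2722 · 182 · 2716 · 1923 · 666 · 1123 · 1185 · 64 ≡ 2664 (mod 2911).
Since 2664 ≠ 1, base 8 is a Fermat witness: 2911 is composite.

2664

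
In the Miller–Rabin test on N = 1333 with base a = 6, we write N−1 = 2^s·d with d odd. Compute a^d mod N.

1333 − 1 = 1332 = 2^2 · 333, so d = 333.
6^1 ≡ 6 (mod 1333)
6^2 ≡ 6^2 = 36 ≡ 36 (mod 1333)
6^4 ≡ 36^2 = 1296 ≡ 1296 (mod 1333)
6^8 ≡ 1296^2 = 1679616 ≡ 36 (mod 1333)
6^16 ≡ 36^2 = 1296 ≡ 1296 (mod 1333)
6^32 ≡ 1296^2 = 1679616 ≡ 36 (mod 1333)
6^64 ≡ 36^2 = 1296 ≡ 1296 (mod 1333)
6^128 ≡ 1296^2 = 1679616 ≡ 36 (mod 1333)
6^256 ≡ 36^2 = 1296 ≡ 1296 (mod 1333)
333 = 256 + 64 + 8 + 4 + 1 in binary powers of 2.
So 6^333 ≡ 1296 · 1296 · 36 · 1296 · 6 ≡ 216 (mod 1333).
Squaring chain: 216 → 1; never reaches −1, so base 6 is a Miller–Rabin witness that 1333 is composite.

216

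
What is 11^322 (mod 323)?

11^1 ≡ 11 (mod 323)
11^2 ≡ 11^2 = 121 ≡ 121 (mod 323)
11^4 ≡ 121^2 = 14641 ≡ 106 (mod 323)
11^8 ≡ 106^2 = 11236 ≡ 254 (mod 323)
11^16 ≡ 254^2 = 64516 ≡ 239 (mod 323)
11^32 ≡ 239^2 = 57121 ≡ 273 (mod 323)
11^64 ≡ 273^2 = 74529 ≡ 239 (mod 323)
11^128 ≡ 239^2 = 57121 ≡ 273 (mod 323)
11^256 ≡ 273^2 = 74529 ≡ 239 (mod 323)
322 = 256 + 64 + 2 in binary powers of 2.
So 11^322 ≡ 239 · 239 · 121 ≡ 87 (mod 323).
Since 87 ≠ 1, base 11 is a Fermat witness: 323 is composite.

87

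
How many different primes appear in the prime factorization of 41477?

3

41477 = 19 · 2183
2183 = 37 · 59
41477 = 19 · 37 · 59, which has 3 distinct prime factors.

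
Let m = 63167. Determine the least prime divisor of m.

63167 is odd.
Digit sum 23, not divisible by 3.
Ends in 7: not divisible by 5.
7: 63167 = 7·9023 + 6
11: 63167 = 11·5742 + 5
13: 63167 = 13·4859

13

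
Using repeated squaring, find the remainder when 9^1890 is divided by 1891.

9^1 ≡ 9 (mod 1891)
9^2 ≡ 9^2 = 81 ≡ 81 (mod 1891)
9^4 ≡ 81^2 = 6561 ≡ 888 (mod 1891)
9^8 ≡ 888^2 = 788544 ≡ 1888 (mod 1891)
9^16 ≡ 1888^2 = 3564544 ≡ 9 (mod 1891)
9^32 ≡ 9^2 = 81 ≡ 81 (mod 1891)
9^64 ≡ 81^2 = 6561 ≡ 888 (mod 1891)
9^128 ≡ 888^2 = 788544 ≡ 1888 (mod 1891)
9^256 ≡ 1888^2 = 3564544 ≡ 9 (mod 1891)
9^512 ≡ 9^2 = 81 ≡ 81 (mod 1891)
9^1024 ≡ 81^2 = 6561 ≡ 888 (mod 1891)
1890 = 1024 + 512 + 256 + 64 + 32 + 2 in binary powers of 2.
So 9^1890 ≡ 888 · 81 · 9 · 888 · 81 · 81 ≡ 1 (mod 1891).
Since the result is 1, base 9 gives no evidence that 1891 is composite.

1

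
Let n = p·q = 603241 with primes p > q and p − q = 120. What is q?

719

Since p = q + 120, we have 603241 = q(q + 120), so q² + 120q − 603241 = 0.
Discriminant: 120² + 4·603241 = 14400 + 2412964 = 2427364; √2427364 = 1558.
q = (−120 + 1558)/2 = 719, and p = q + 120 = 839.
Check: 719 · 839 = 603241.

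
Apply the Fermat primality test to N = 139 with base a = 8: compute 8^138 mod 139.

1

8^1 ≡ 8 (mod 139)
8^2 ≡ 8^2 = 64 ≡ 64 (mod 139)
8^4 ≡ 64^2 = 4096 ≡ 65 (mod 139)
8^8 ≡ 65^2 = 4225 ≡ 55 (mod 139)
8^16 ≡ 55^2 = 3025 ≡ 106 (mod 139)
8^32 ≡ 106^2 = 11236 ≡ 116 (mod 139)
8^64 ≡ 116^2 = 13456 ≡ 112 (mod 139)
8^128 ≡ 112^2 = 12544 ≡ 34 (mod 139)
138 = 128 + 8 + 2 in binary powers of 2.
So 8^138 ≡ 34 · 55 · 64 ≡ 1 (mod 139).
Since the result is 1, base 8 gives no evidence that 139 is composite.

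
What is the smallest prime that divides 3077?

3077 is odd.
Digit sum 17, not divisible by 3.
Ends in 7: not divisible by 5.
7: 3077 = 7·439 + 4
11: 3077 = 11·279 + 8
13: 3077 = 13·236 + 9
17: 3077 = 17·181

17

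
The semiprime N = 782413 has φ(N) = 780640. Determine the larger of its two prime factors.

φ(n) = (p−1)(q−1) = n − (p+q) + 1, so p + q = 782413 − 780640 + 1 = 1774.
p and q are the roots of t² − 1774t + 782413 = 0.
Discriminant: 1774² − 4·782413 = 3147076 − 3129652 = 17424; √17424 = 132.
q = (1774 − 132)/2 = 821, p = (1774 + 132)/2 = 953.
Check: 821 · 953 = 782413.

953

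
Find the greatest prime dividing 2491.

53

2491 = 47 · 53
53 is prime.
So 2491 = 47 · 53; the largest prime factor is 53.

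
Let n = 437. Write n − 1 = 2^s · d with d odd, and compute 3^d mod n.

437 − 1 = 436 = 2^2 · 109, so d = 109.
3^1 ≡ 3 (mod 437)
3^2 ≡ 3^2 = 9 ≡ 9 (mod 437)
3^4 ≡ 9^2 = 81 ≡ 81 (mod 437)
3^8 ≡ 81^2 = 6561 ≡ 6 (mod 437)
3^16 ≡ 6^2 = 36 ≡ 36 (mod 437)
3^32 ≡ 36^2 = 1296 ≡ 422 (mod 437)
3^64 ≡ 422^2 = 178084 ≡ 225 (mod 437)
109 = 64 + 32 + 8 + 4 + 1 in binary powers of 2.
So 3^109 ≡ 225 · 422 · 6 · 81 · 3 ≡ 307 (mod 437).
Squaring chain: 307 → 294; never reaches −1, so base 3 is a Miller–Rabin witness that 437 is composite.

307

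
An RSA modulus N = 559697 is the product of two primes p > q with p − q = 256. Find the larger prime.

887

Since p = q + 256, we have 559697 = q(q + 256), so q² + 256q − 559697 = 0.
Discriminant: 256² + 4·559697 = 65536 + 2238788 = 2304324; √2304324 = 1518.
q = (−256 + 1518)/2 = 631, and p = q + 256 = 887.
Check: 631 · 887 = 559697.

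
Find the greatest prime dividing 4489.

4489 = 67 · 67
67 = 67 · 1
So 4489 = 67^2; the largest prime factor is 67.

67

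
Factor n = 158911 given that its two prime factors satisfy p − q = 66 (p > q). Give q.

Since p = q + 66, we have 158911 = q(q + 66), so q² + 66q − 158911 = 0.
Discriminant: 66² + 4·158911 = 4356 + 635644 = 640000; √640000 = 800.
q = (−66 + 800)/2 = 367, and p = q + 66 = 433.
Check: 367 · 433 = 158911.

367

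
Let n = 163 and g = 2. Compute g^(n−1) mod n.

1

2^1 ≡ 2 (mod 163)
2^2 ≡ 2^2 = 4 ≡ 4 (mod 163)
2^4 ≡ 4^2 = 16 ≡ 16 (mod 163)
2^8 ≡ 16^2 = 256 ≡ 93 (mod 163)
2^16 ≡ 93^2 = 8649 ≡ 10 (mod 163)
2^32 ≡ 10^2 = 100 ≡ 100 (mod 163)
2^64 ≡ 100^2 = 10000 ≡ 57 (mod 163)
2^128 ≡ 57^2 = 3249 ≡ 152 (mod 163)
162 = 128 + 32 + 2 in binary powers of 2.
So 2^162 ≡ 152 · 100 · 4 ≡ 1 (mod 163).
Since the result is 1, base 2 gives no evidence that 163 is composite.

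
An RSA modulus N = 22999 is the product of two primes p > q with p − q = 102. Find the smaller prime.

109

Since p = q + 102, we have 22999 = q(q + 102), so q² + 102q − 22999 = 0.
Discriminant: 102² + 4·22999 = 10404 + 91996 = 102400; √102400 = 320.
q = (−102 + 320)/2 = 109, and p = q + 102 = 211.
Check: 109 · 211 = 22999.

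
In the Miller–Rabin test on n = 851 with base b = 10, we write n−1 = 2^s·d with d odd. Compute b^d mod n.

359

851 − 1 = 850 = 2^1 · 425, so d = 425.
10^1 ≡ 10 (mod 851)
10^2 ≡ 10^2 = 100 ≡ 100 (mod 851)
10^4 ≡ 100^2 = 10000 ≡ 639 (mod 851)
10^8 ≡ 639^2 = 408321 ≡ 692 (mod 851)
10^16 ≡ 692^2 = 478864 ≡ 602 (mod 851)
10^32 ≡ 602^2 = 362404 ≡ 729 (mod 851)
10^64 ≡ 729^2 = 531441 ≡ 417 (mod 851)
10^128 ≡ 417^2 = 173889 ≡ 285 (mod 851)
10^256 ≡ 285^2 = 81225 ≡ 380 (mod 851)
425 = 256 + 128 + 32 + 8 + 1 in binary powers of 2.
So 10^425 ≡ 380 · 285 · 729 · 692 · 10 ≡ 359 (mod 851).
Squaring chain: 359; never reaches −1, so base 10 is a Miller–Rabin witness that 851 is composite.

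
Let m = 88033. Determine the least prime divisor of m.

88033 is odd.
Digit sum 22, not divisible by 3.
Ends in 3: not divisible by 5.
7: 88033 = 7·12576 + 1
11: 88033 = 11·8003

11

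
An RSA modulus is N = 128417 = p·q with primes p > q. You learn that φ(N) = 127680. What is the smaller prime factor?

281

φ(n) = (p−1)(q−1) = n − (p+q) + 1, so p + q = 128417 − 127680 + 1 = 738.
p and q are the roots of t² − 738t + 128417 = 0.
Discriminant: 738² − 4·128417 = 544644 − 513668 = 30976; √30976 = 176.
q = (738 − 176)/2 = 281, p = (738 + 176)/2 = 457.
Check: 281 · 457 = 128417.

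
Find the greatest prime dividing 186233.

186233 = 43 · 4331
4331 = 61 · 71
71 is prime.
So 186233 = 43 · 61 · 71; the largest prime factor is 71.

71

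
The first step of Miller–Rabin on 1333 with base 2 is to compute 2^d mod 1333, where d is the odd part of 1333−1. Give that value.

1333 − 1 = 1332 = 2^2 · 333, so d = 333.
2^1 ≡ 2 (mod 1333)
2^2 ≡ 2^2 = 4 ≡ 4 (mod 1333)
2^4 ≡ 4^2 = 16 ≡ 16 (mod 1333)
2^8 ≡ 16^2 = 256 ≡ 256 (mod 1333)
2^16 ≡ 256^2 = 65536 ≡ 219 (mod 1333)
2^32 ≡ 219^2 = 47961 ≡ 1306 (mod 1333)
2^64 ≡ 1306^2 = 1705636 ≡ 729 (mod 1333)
2^128 ≡ 729^2 = 531441 ≡ 907 (mod 1333)
2^256 ≡ 907^2 = 822649 ≡ 188 (mod 1333)
333 = 256 + 64 + 8 + 4 + 1 in binary powers of 2.
So 2^333 ≡ 188 · 729 · 256 · 16 · 2 ≡ 70 (mod 1333).
Squaring chain: 70 → 901; never reaches −1, so base 2 is a Miller–Rabin witness that 1333 is composite.

70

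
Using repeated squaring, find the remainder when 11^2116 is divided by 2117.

11^1 ≡ 11 (mod 2117)
11^2 ≡ 11^2 = 121 ≡ 121 (mod 2117)
11^4 ≡ 121^2 = 14641 ≡ 1939 (mod 2117)
11^8 ≡ 1939^2 = 3759721 ≡ 2046 (mod 2117)
11^16 ≡ 2046^2 = 4186116 ≡ 807 (mod 2117)
11^32 ≡ 807^2 = 651249 ≡ 1330 (mod 2117)
11^64 ≡ 1330^2 = 1768900 ≡ 1205 (mod 2117)
11^128 ≡ 1205^2 = 1452025 ≡ 1880 (mod 2117)
11^256 ≡ 1880^2 = 3534400 ≡ 1127 (mod 2117)
11^512 ≡ 1127^2 = 1270129 ≡ 2046 (mod 2117)
11^1024 ≡ 2046^2 = 4186116 ≡ 807 (mod 2117)
11^2048 ≡ 807^2 = 651249 ≡ 1330 (mod 2117)
2116 = 2048 + 64 + 4 in binary powers of 2.
So 11^2116 ≡ 1330 · 1205 · 1939 ≡ 401 (mod 2117).
Since 401 ≠ 1, base 11 is a Fermat witness: 2117 is composite.

401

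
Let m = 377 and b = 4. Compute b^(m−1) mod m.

165

4^1 ≡ 4 (mod 377)
4^2 ≡ 4^2 = 16 ≡ 16 (mod 377)
4^4 ≡ 16^2 = 256 ≡ 256 (mod 377)
4^8 ≡ 256^2 = 65536 ≡ 315 (mod 377)
4^16 ≡ 315^2 = 99225 ≡ 74 (mod 377)
4^32 ≡ 74^2 = 5476 ≡ 198 (mod 377)
4^64 ≡ 198^2 = 39204 ≡ 373 (mod 377)
4^128 ≡ 373^2 = 139129 ≡ 16 (mod 377)
4^256 ≡ 16^2 = 256 ≡ 256 (mod 377)
376 = 256 + 64 + 32 + 16 + 8 in binary powers of 2.
So 4^376 ≡ 256 · 373 · 198 · 74 · 315 ≡ 165 (mod 377).
Since 165 ≠ 1, base 4 is a Fermat witness: 377 is composite.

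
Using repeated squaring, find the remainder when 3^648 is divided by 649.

49

3^1 ≡ 3 (mod 649)
3^2 ≡ 3^2 = 9 ≡ 9 (mod 649)
3^4 ≡ 9^2 = 81 ≡ 81 (mod 649)
3^8 ≡ 81^2 = 6561 ≡ 71 (mod 649)
3^16 ≡ 71^2 = 5041 ≡ 498 (mod 649)
3^32 ≡ 498^2 = 248004 ≡ 86 (mod 649)
3^64 ≡ 86^2 = 7396 ≡ 257 (mod 649)
3^128 ≡ 257^2 = 66049 ≡ 500 (mod 649)
3^256 ≡ 500^2 = 250000 ≡ 135 (mod 649)
3^512 ≡ 135^2 = 18225 ≡ 53 (mod 649)
648 = 512 + 128 + 8 in binary powers of 2.
So 3^648 ≡ 53 · 500 · 71 ≡ 49 (mod 649).
Since 49 ≠ 1, base 3 is a Fermat witness: 649 is composite.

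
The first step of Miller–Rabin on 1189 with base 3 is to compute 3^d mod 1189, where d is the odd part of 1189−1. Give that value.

495

1189 − 1 = 1188 = 2^2 · 297, so d = 297.
3^1 ≡ 3 (mod 1189)
3^2 ≡ 3^2 = 9 ≡ 9 (mod 1189)
3^4 ≡ 9^2 = 81 ≡ 81 (mod 1189)
3^8 ≡ 81^2 = 6561 ≡ 616 (mod 1189)
3^16 ≡ 616^2 = 379456 ≡ 165 (mod 1189)
3^32 ≡ 165^2 = 27225 ≡ 1067 (mod 1189)
3^64 ≡ 1067^2 = 1138489 ≡ 616 (mod 1189)
3^128 ≡ 616^2 = 379456 ≡ 165 (mod 1189)
3^256 ≡ 165^2 = 27225 ≡ 1067 (mod 1189)
297 = 256 + 32 + 8 + 1 in binary powers of 2.
So 3^297 ≡ 1067 · 1067 · 616 · 3 ≡ 495 (mod 1189).
Squaring chain: 495 → 91; never reaches −1, so base 3 is a Miller–Rabin witness that 1189 is composite.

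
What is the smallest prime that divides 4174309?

4174309 is odd.
Digit sum 28, not divisible by 3.
Ends in 9: not divisible by 5.
7: 4174309 = 7·596329 + 6
11: 4174309 = 11·379482 + 7
13: 4174309 = 13·321100 + 9
17: 4174309 = 17·245547 + 10
19: 4174309 = 19·219700 + 9
23: 4174309 = 23·181491 + 16
29: 4174309 = 29·143941 + 20
31: 4174309 = 31·134655 + 4
37: 4174309 = 37·112819 + 6
41: 4174309 = 41·101812 + 17
43: 4174309 = 43·97076 + 41
47: 4174309 = 47·88815 + 4
53: 4174309 = 53·78760 + 29
59: 4174309 = 59·70751

59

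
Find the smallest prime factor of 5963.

67

5963 is odd.
Digit sum 23, not divisible by 3.
Ends in 3: not divisible by 5.
7: 5963 = 7·851 + 6
11: 5963 = 11·542 + 1
13: 5963 = 13·458 + 9
17: 5963 = 17·350 + 13
19: 5963 = 19·313 + 16
23: 5963 = 23·259 + 6
29: 5963 = 29·205 + 18
31: 5963 = 31·192 + 11
37: 5963 = 37·161 + 6
41: 5963 = 41·145 + 18
43: 5963 = 43·138 + 29
47: 5963 = 47·126 + 41
53: 5963 = 53·112 + 27
59: 5963 = 59·101 + 4
61: 5963 = 61·97 + 46
67: 5963 = 67·89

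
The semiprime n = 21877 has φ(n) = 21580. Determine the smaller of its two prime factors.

φ(n) = (p−1)(q−1) = n − (p+q) + 1, so p + q = 21877 − 21580 + 1 = 298.
p and q are the roots of t² − 298t + 21877 = 0.
Discriminant: 298² − 4·21877 = 88804 − 87508 = 1296; √1296 = 36.
q = (298 − 36)/2 = 131, p = (298 + 36)/2 = 167.
Check: 131 · 167 = 21877.

131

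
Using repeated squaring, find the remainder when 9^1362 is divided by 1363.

9^1 ≡ 9 (mod 1363)
9^2 ≡ 9^2 = 81 ≡ 81 (mod 1363)
9^4 ≡ 81^2 = 6561 ≡ 1109 (mod 1363)
9^8 ≡ 1109^2 = 1229881 ≡ 455 (mod 1363)
9^16 ≡ 455^2 = 207025 ≡ 1212 (mod 1363)
9^32 ≡ 1212^2 = 1468944 ≡ 993 (mod 1363)
9^64 ≡ 993^2 = 986049 ≡ 600 (mod 1363)
9^128 ≡ 600^2 = 360000 ≡ 168 (mod 1363)
9^256 ≡ 168^2 = 28224 ≡ 964 (mod 1363)
9^512 ≡ 964^2 = 929296 ≡ 1093 (mod 1363)
9^1024 ≡ 1093^2 = 1194649 ≡ 661 (mod 1363)
1362 = 1024 + 256 + 64 + 16 + 2 in binary powers of 2.
So 9^1362 ≡ 661 · 964 · 600 · 1212 · 81 ≡ 1051 (mod 1363).
Since 1051 ≠ 1, base 9 is a Fermat witness: 1363 is composite.

1051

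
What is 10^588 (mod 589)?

10^1 ≡ 10 (mod 589)
10^2 ≡ 10^2 = 100 ≡ 100 (mod 589)
10^4 ≡ 100^2 = 10000 ≡ 576 (mod 589)
10^8 ≡ 576^2 = 331776 ≡ 169 (mod 589)
10^16 ≡ 169^2 = 28561 ≡ 289 (mod 589)
10^32 ≡ 289^2 = 83521 ≡ 472 (mod 589)
10^64 ≡ 472^2 = 222784 ≡ 142 (mod 589)
10^128 ≡ 142^2 = 20164 ≡ 138 (mod 589)
10^256 ≡ 138^2 = 19044 ≡ 196 (mod 589)
10^512 ≡ 196^2 = 38416 ≡ 131 (mod 589)
588 = 512 + 64 + 8 + 4 in binary powers of 2.
So 10^588 ≡ 131 · 142 · 169 · 576 ≡ 349 (mod 589).
Since 349 ≠ 1, base 10 is a Fermat witness: 589 is composite.

349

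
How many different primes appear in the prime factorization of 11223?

3

11223 = 3^2 · 1247
1247 = 29 · 43
11223 = 3^2 · 29 · 43, which has 3 distinct prime factors.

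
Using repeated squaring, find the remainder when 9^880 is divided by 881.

1

9^1 ≡ 9 (mod 881)
9^2 ≡ 9^2 = 81 ≡ 81 (mod 881)
9^4 ≡ 81^2 = 6561 ≡ 394 (mod 881)
9^8 ≡ 394^2 = 155236 ≡ 180 (mod 881)
9^16 ≡ 180^2 = 32400 ≡ 684 (mod 881)
9^32 ≡ 684^2 = 467856 ≡ 45 (mod 881)
9^64 ≡ 45^2 = 2025 ≡ 263 (mod 881)
9^128 ≡ 263^2 = 69169 ≡ 451 (mod 881)
9^256 ≡ 451^2 = 203401 ≡ 771 (mod 881)
9^512 ≡ 771^2 = 594441 ≡ 647 (mod 881)
880 = 512 + 256 + 64 + 32 + 16 in binary powers of 2.
So 9^880 ≡ 647 · 771 · 263 · 45 · 684 ≡ 1 (mod 881).
Since the result is 1, base 9 gives no evidence that 881 is composite.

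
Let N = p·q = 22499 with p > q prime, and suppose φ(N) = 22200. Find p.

φ(n) = (p−1)(q−1) = n − (p+q) + 1, so p + q = 22499 − 22200 + 1 = 300.
p and q are the roots of t² − 300t + 22499 = 0.
Discriminant: 300² − 4·22499 = 90000 − 89996 = 4; √4 = 2.
q = (300 − 2)/2 = 149, p = (300 + 2)/2 = 151.
Check: 149 · 151 = 22499.

151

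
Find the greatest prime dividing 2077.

67

2077 = 31 · 67
67 is prime.
So 2077 = 31 · 67; the largest prime factor is 67.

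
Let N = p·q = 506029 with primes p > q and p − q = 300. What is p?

877

Since p = q + 300, we have 506029 = q(q + 300), so q² + 300q − 506029 = 0.
Discriminant: 300² + 4·506029 = 90000 + 2024116 = 2114116; √2114116 = 1454.
q = (−300 + 1454)/2 = 577, and p = q + 300 = 877.
Check: 577 · 877 = 506029.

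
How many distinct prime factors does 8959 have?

8959 = 17^2 · 31
8959 = 17^2 · 31, which has 2 distinct prime factors.

2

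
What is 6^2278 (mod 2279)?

6^1 ≡ 6 (mod 2279)
6^2 ≡ 6^2 = 36 ≡ 36 (mod 2279)
6^4 ≡ 36^2 = 1296 ≡ 1296 (mod 2279)
6^8 ≡ 1296^2 = 1679616 ≡ 2272 (mod 2279)
6^16 ≡ 2272^2 = 5161984 ≡ 49 (mod 2279)
6^32 ≡ 49^2 = 2401 ≡ 122 (mod 2279)
6^64 ≡ 122^2 = 14884 ≡ 1210 (mod 2279)
6^128 ≡ 1210^2 = 1464100 ≡ 982 (mod 2279)
6^256 ≡ 982^2 = 964324 ≡ 307 (mod 2279)
6^512 ≡ 307^2 = 94249 ≡ 810 (mod 2279)
6^1024 ≡ 810^2 = 656100 ≡ 2027 (mod 2279)
6^2048 ≡ 2027^2 = 4108729 ≡ 1971 (mod 2279)
2278 = 2048 + 128 + 64 + 32 + 4 + 2 in binary powers of 2.
So 6^2278 ≡ 1971 · 982 · 1210 · 122 · 1296 · 36 ≡ 49 (mod 2279).
Since 49 ≠ 1, base 6 is a Fermat witness: 2279 is composite.

49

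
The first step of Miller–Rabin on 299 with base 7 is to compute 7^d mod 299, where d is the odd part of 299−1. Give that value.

180

299 − 1 = 298 = 2^1 · 149, so d = 149.
7^1 ≡ 7 (mod 299)
7^2 ≡ 7^2 = 49 ≡ 49 (mod 299)
7^4 ≡ 49^2 = 2401 ≡ 9 (mod 299)
7^8 ≡ 9^2 = 81 ≡ 81 (mod 299)
7^16 ≡ 81^2 = 6561 ≡ 282 (mod 299)
7^32 ≡ 282^2 = 79524 ≡ 289 (mod 299)
7^64 ≡ 289^2 = 83521 ≡ 100 (mod 299)
7^128 ≡ 100^2 = 10000 ≡ 133 (mod 299)
149 = 128 + 16 + 4 + 1 in binary powers of 2.
So 7^149 ≡ 133 · 282 · 9 · 7 ≡ 180 (mod 299).
Squaring chain: 180; never reaches −1, so base 7 is a Miller–Rabin witness that 299 is composite.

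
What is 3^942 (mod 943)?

278

3^1 ≡ 3 (mod 943)
3^2 ≡ 3^2 = 9 ≡ 9 (mod 943)
3^4 ≡ 9^2 = 81 ≡ 81 (mod 943)
3^8 ≡ 81^2 = 6561 ≡ 903 (mod 943)
3^16 ≡ 903^2 = 815409 ≡ 657 (mod 943)
3^32 ≡ 657^2 = 431649 ≡ 698 (mod 943)
3^64 ≡ 698^2 = 487204 ≡ 616 (mod 943)
3^128 ≡ 616^2 = 379456 ≡ 370 (mod 943)
3^256 ≡ 370^2 = 136900 ≡ 165 (mod 943)
3^512 ≡ 165^2 = 27225 ≡ 821 (mod 943)
942 = 512 + 256 + 128 + 32 + 8 + 4 + 2 in binary powers of 2.
So 3^942 ≡ 821 · 165 · 370 · 698 · 903 · 81 · 9 ≡ 278 (mod 943).
Since 278 ≠ 1, base 3 is a Fermat witness: 943 is composite.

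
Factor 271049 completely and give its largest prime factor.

271049 = 47 · 5767
5767 = 73 · 79
79 is prime.
So 271049 = 47 · 73 · 79; the largest prime factor is 79.

79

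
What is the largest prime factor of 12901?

12901 = 7 · 1843
1843 = 19 · 97
97 is prime.
So 12901 = 7 · 19 · 97; the largest prime factor is 97.

97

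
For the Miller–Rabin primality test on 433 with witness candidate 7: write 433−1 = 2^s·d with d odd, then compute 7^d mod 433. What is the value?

265

433 − 1 = 432 = 2^4 · 27, so d = 27.
7^1 ≡ 7 (mod 433)
7^2 ≡ 7^2 = 49 ≡ 49 (mod 433)
7^4 ≡ 49^2 = 2401 ≡ 236 (mod 433)
7^8 ≡ 236^2 = 55696 ≡ 272 (mod 433)
7^16 ≡ 272^2 = 73984 ≡ 374 (mod 433)
27 = 16 + 8 + 2 + 1 in binary powers of 2.
So 7^27 ≡ 374 · 272 · 49 · 7 ≡ 265 (mod 433).
Squaring chain: 265 → 79 → 179 → 432; reaches −1, so base 7 does not prove 433 composite.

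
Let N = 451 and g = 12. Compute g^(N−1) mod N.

419

12^1 ≡ 12 (mod 451)
12^2 ≡ 12^2 = 144 ≡ 144 (mod 451)
12^4 ≡ 144^2 = 20736 ≡ 441 (mod 451)
12^8 ≡ 441^2 = 194481 ≡ 100 (mod 451)
12^16 ≡ 100^2 = 10000 ≡ 78 (mod 451)
12^32 ≡ 78^2 = 6084 ≡ 221 (mod 451)
12^64 ≡ 221^2 = 48841 ≡ 133 (mod 451)
12^128 ≡ 133^2 = 17689 ≡ 100 (mod 451)
12^256 ≡ 100^2 = 10000 ≡ 78 (mod 451)
450 = 256 + 128 + 64 + 2 in binary powers of 2.
So 12^450 ≡ 78 · 100 · 133 · 144 ≡ 419 (mod 451).
Since 419 ≠ 1, base 12 is a Fermat witness: 451 is composite.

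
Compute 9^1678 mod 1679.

210

9^1 ≡ 9 (mod 1679)
9^2 ≡ 9^2 = 81 ≡ 81 (mod 1679)
9^4 ≡ 81^2 = 6561 ≡ 1524 (mod 1679)
9^8 ≡ 1524^2 = 2322576 ≡ 519 (mod 1679)
9^16 ≡ 519^2 = 269361 ≡ 721 (mod 1679)
9^32 ≡ 721^2 = 519841 ≡ 1030 (mod 1679)
9^64 ≡ 1030^2 = 1060900 ≡ 1451 (mod 1679)
9^128 ≡ 1451^2 = 2105401 ≡ 1614 (mod 1679)
9^256 ≡ 1614^2 = 2604996 ≡ 867 (mod 1679)
9^512 ≡ 867^2 = 751689 ≡ 1176 (mod 1679)
9^1024 ≡ 1176^2 = 1382976 ≡ 1159 (mod 1679)
1678 = 1024 + 512 + 128 + 8 + 4 + 2 in binary powers of 2.
So 9^1678 ≡ 1159 · 1176 · 1614 · 519 · 1524 · 81 ≡ 210 (mod 1679).
Since 210 ≠ 1, base 9 is a Fermat witness: 1679 is composite.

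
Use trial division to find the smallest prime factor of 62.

2

62 is even: 2 divides it.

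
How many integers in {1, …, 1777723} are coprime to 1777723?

Factor: 1777723 = 61 · 151 · 193.
φ(1777723) = (61−1) · (151−1) · (193−1) = 60 · 150 · 192 = 1728000.

1728000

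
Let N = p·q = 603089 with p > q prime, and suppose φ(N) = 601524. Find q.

φ(n) = (p−1)(q−1) = n − (p+q) + 1, so p + q = 603089 − 601524 + 1 = 1566.
p and q are the roots of t² − 1566t + 603089 = 0.
Discriminant: 1566² − 4·603089 = 2452356 − 2412356 = 40000; √40000 = 200.
q = (1566 − 200)/2 = 683, p = (1566 + 200)/2 = 883.
Check: 683 · 883 = 603089.

683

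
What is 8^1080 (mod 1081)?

8^1 ≡ 8 (mod 1081)
8^2 ≡ 8^2 = 64 ≡ 64 (mod 1081)
8^4 ≡ 64^2 = 4096 ≡ 853 (mod 1081)
8^8 ≡ 853^2 = 727609 ≡ 96 (mod 1081)
8^16 ≡ 96^2 = 9216 ≡ 568 (mod 1081)
8^32 ≡ 568^2 = 322624 ≡ 486 (mod 1081)
8^64 ≡ 486^2 = 236196 ≡ 538 (mod 1081)
8^128 ≡ 538^2 = 289444 ≡ 817 (mod 1081)
8^256 ≡ 817^2 = 667489 ≡ 512 (mod 1081)
8^512 ≡ 512^2 = 262144 ≡ 542 (mod 1081)
8^1024 ≡ 542^2 = 293764 ≡ 813 (mod 1081)
1080 = 1024 + 32 + 16 + 8 in binary powers of 2.
So 8^1080 ≡ 813 · 486 · 568 · 96 ≡ 570 (mod 1081).
Since 570 ≠ 1, base 8 is a Fermat witness: 1081 is composite.

570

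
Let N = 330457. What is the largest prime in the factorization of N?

330457 = 47 · 7031
7031 = 79 · 89
89 is prime.
So 330457 = 47 · 79 · 89; the largest prime factor is 89.

89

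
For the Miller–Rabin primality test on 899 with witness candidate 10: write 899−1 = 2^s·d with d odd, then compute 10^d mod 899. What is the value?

648

899 − 1 = 898 = 2^1 · 449, so d = 449.
10^1 ≡ 10 (mod 899)
10^2 ≡ 10^2 = 100 ≡ 100 (mod 899)
10^4 ≡ 100^2 = 10000 ≡ 111 (mod 899)
10^8 ≡ 111^2 = 12321 ≡ 634 (mod 899)
10^16 ≡ 634^2 = 401956 ≡ 103 (mod 899)
10^32 ≡ 103^2 = 10609 ≡ 720 (mod 899)
10^64 ≡ 720^2 = 518400 ≡ 576 (mod 899)
10^128 ≡ 576^2 = 331776 ≡ 45 (mod 899)
10^256 ≡ 45^2 = 2025 ≡ 227 (mod 899)
449 = 256 + 128 + 64 + 1 in binary powers of 2.
So 10^449 ≡ 227 · 45 · 576 · 10 ≡ 648 (mod 899).
Squaring chain: 648; never reaches −1, so base 10 is a Miller–Rabin witness that 899 is composite.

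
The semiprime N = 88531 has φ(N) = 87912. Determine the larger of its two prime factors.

φ(n) = (p−1)(q−1) = n − (p+q) + 1, so p + q = 88531 − 87912 + 1 = 620.
p and q are the roots of t² − 620t + 88531 = 0.
Discriminant: 620² − 4·88531 = 384400 − 354124 = 30276; √30276 = 174.
q = (620 − 174)/2 = 223, p = (620 + 174)/2 = 397.
Check: 223 · 397 = 88531.

397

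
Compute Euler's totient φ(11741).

11484

Factor: 11741 = 59 · 199.
φ(11741) = (59−1) · (199−1) = 58 · 198 = 11484.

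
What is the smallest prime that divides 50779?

17

50779 is odd.
Digit sum 28, not divisible by 3.
Ends in 9: not divisible by 5.
7: 50779 = 7·7254 + 1
11: 50779 = 11·4616 + 3
13: 50779 = 13·3906 + 1
17: 50779 = 17·2987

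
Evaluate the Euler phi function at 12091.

Factor: 12091 = 107 · 113.
φ(12091) = (107−1) · (113−1) = 106 · 112 = 11872.

11872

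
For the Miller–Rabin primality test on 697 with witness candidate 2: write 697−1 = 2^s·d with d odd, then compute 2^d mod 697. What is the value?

128

697 − 1 = 696 = 2^3 · 87, so d = 87.
2^1 ≡ 2 (mod 697)
2^2 ≡ 2^2 = 4 ≡ 4 (mod 697)
2^4 ≡ 4^2 = 16 ≡ 16 (mod 697)
2^8 ≡ 16^2 = 256 ≡ 256 (mod 697)
2^16 ≡ 256^2 = 65536 ≡ 18 (mod 697)
2^32 ≡ 18^2 = 324 ≡ 324 (mod 697)
2^64 ≡ 324^2 = 104976 ≡ 426 (mod 697)
87 = 64 + 16 + 4 + 2 + 1 in binary powers of 2.
So 2^87 ≡ 426 · 18 · 16 · 4 · 2 ≡ 128 (mod 697).
Squaring chain: 128 → 353 → 543; never reaches −1, so base 2 is a Miller–Rabin witness that 697 is composite.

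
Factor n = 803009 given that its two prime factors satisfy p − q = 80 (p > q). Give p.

Since p = q + 80, we have 803009 = q(q + 80), so q² + 80q − 803009 = 0.
Discriminant: 80² + 4·803009 = 6400 + 3212036 = 3218436; √3218436 = 1794.
q = (−80 + 1794)/2 = 857, and p = q + 80 = 937.
Check: 857 · 937 = 803009.

937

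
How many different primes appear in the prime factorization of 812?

812 = 2^2 · 203
203 = 7 · 29
812 = 2^2 · 7 · 29, which has 3 distinct prime factors.

3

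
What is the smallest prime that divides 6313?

59

6313 is odd.
Digit sum 13, not divisible by 3.
Ends in 3: not divisible by 5.
7: 6313 = 7·901 + 6
11: 6313 = 11·573 + 10
13: 6313 = 13·485 + 8
17: 6313 = 17·371 + 6
19: 6313 = 19·332 + 5
23: 6313 = 23·274 + 11
29: 6313 = 29·217 + 20
31: 6313 = 31·203 + 20
37: 6313 = 37·170 + 23
41: 6313 = 41·153 + 40
43: 6313 = 43·146 + 35
47: 6313 = 47·134 + 15
53: 6313 = 53·119 + 6
59: 6313 = 59·107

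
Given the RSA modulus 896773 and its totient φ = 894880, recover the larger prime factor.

953

φ(n) = (p−1)(q−1) = n − (p+q) + 1, so p + q = 896773 − 894880 + 1 = 1894.
p and q are the roots of t² − 1894t + 896773 = 0.
Discriminant: 1894² − 4·896773 = 3587236 − 3587092 = 144; √144 = 12.
q = (1894 − 12)/2 = 941, p = (1894 + 12)/2 = 953.
Check: 941 · 953 = 896773.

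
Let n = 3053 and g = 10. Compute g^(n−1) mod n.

1425

10^1 ≡ 10 (mod 3053)
10^2 ≡ 10^2 = 100 ≡ 100 (mod 3053)
10^4 ≡ 100^2 = 10000 ≡ 841 (mod 3053)
10^8 ≡ 841^2 = 707281 ≡ 2038 (mod 3053)
10^16 ≡ 2038^2 = 4153444 ≡ 1364 (mod 3053)
10^32 ≡ 1364^2 = 1860496 ≡ 1219 (mod 3053)
10^64 ≡ 1219^2 = 1485961 ≡ 2203 (mod 3053)
10^128 ≡ 2203^2 = 4853209 ≡ 1992 (mod 3053)
10^256 ≡ 1992^2 = 3968064 ≡ 2217 (mod 3053)
10^512 ≡ 2217^2 = 4915089 ≡ 2812 (mod 3053)
10^1024 ≡ 2812^2 = 7907344 ≡ 74 (mod 3053)
10^2048 ≡ 74^2 = 5476 ≡ 2423 (mod 3053)
3052 = 2048 + 512 + 256 + 128 + 64 + 32 + 8 + 4 in binary powers of 2.
So 10^3052 ≡ 2423 · 2812 · 2217 · 1992 · 2203 · 1219 · 2038 · 841 ≡ 1425 (mod 3053).
Since 1425 ≠ 1, base 10 is a Fermat witness: 3053 is composite.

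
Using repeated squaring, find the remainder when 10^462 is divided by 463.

1

10^1 ≡ 10 (mod 463)
10^2 ≡ 10^2 = 100 ≡ 100 (mod 463)
10^4 ≡ 100^2 = 10000 ≡ 277 (mod 463)
10^8 ≡ 277^2 = 76729 ≡ 334 (mod 463)
10^16 ≡ 334^2 = 111556 ≡ 436 (mod 463)
10^32 ≡ 436^2 = 190096 ≡ 266 (mod 463)
10^64 ≡ 266^2 = 70756 ≡ 380 (mod 463)
10^128 ≡ 380^2 = 144400 ≡ 407 (mod 463)
10^256 ≡ 407^2 = 165649 ≡ 358 (mod 463)
462 = 256 + 128 + 64 + 8 + 4 + 2 in binary powers of 2.
So 10^462 ≡ 358 · 407 · 380 · 334 · 277 · 100 ≡ 1 (mod 463).
Since the result is 1, base 10 gives no evidence that 463 is composite.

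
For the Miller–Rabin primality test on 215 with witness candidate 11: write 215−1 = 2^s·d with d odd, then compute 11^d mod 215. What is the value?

215 − 1 = 214 = 2^1 · 107, so d = 107.
11^1 ≡ 11 (mod 215)
11^2 ≡ 11^2 = 121 ≡ 121 (mod 215)
11^4 ≡ 121^2 = 14641 ≡ 21 (mod 215)
11^8 ≡ 21^2 = 441 ≡ 11 (mod 215)
11^16 ≡ 11^2 = 121 ≡ 121 (mod 215)
11^32 ≡ 121^2 = 14641 ≡ 21 (mod 215)
11^64 ≡ 21^2 = 441 ≡ 11 (mod 215)
107 = 64 + 32 + 8 + 2 + 1 in binary powers of 2.
So 11^107 ≡ 11 · 21 · 11 · 121 · 11 ≡ 121 (mod 215).
Squaring chain: 121; never reaches −1, so base 11 is a Miller–Rabin witness that 215 is composite.

121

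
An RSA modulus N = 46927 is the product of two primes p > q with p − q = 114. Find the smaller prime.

167

Since p = q + 114, we have 46927 = q(q + 114), so q² + 114q − 46927 = 0.
Discriminant: 114² + 4·46927 = 12996 + 187708 = 200704; √200704 = 448.
q = (−114 + 448)/2 = 167, and p = q + 114 = 281.
Check: 167 · 281 = 46927.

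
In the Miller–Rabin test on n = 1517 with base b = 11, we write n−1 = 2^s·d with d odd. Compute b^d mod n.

1010

1517 − 1 = 1516 = 2^2 · 379, so d = 379.
11^1 ≡ 11 (mod 1517)
11^2 ≡ 11^2 = 121 ≡ 121 (mod 1517)
11^4 ≡ 121^2 = 14641 ≡ 988 (mod 1517)
11^8 ≡ 988^2 = 976144 ≡ 713 (mod 1517)
11^16 ≡ 713^2 = 508369 ≡ 174 (mod 1517)
11^32 ≡ 174^2 = 30276 ≡ 1453 (mod 1517)
11^64 ≡ 1453^2 = 2111209 ≡ 1062 (mod 1517)
11^128 ≡ 1062^2 = 1127844 ≡ 713 (mod 1517)
11^256 ≡ 713^2 = 508369 ≡ 174 (mod 1517)
379 = 256 + 64 + 32 + 16 + 8 + 2 + 1 in binary powers of 2.
So 11^379 ≡ 174 · 1062 · 1453 · 174 · 713 · 121 · 11 ≡ 1010 (mod 1517).
Squaring chain: 1010 → 676; never reaches −1, so base 11 is a Miller–Rabin witness that 1517 is composite.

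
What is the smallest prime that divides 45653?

45653 is odd.
Digit sum 23, not divisible by 3.
Ends in 3: not divisible by 5.
7: 45653 = 7·6521 + 6
11: 45653 = 11·4150 + 3
13: 45653 = 13·3511 + 10
17: 45653 = 17·2685 + 8
19: 45653 = 19·2402 + 15
23: 45653 = 23·1984 + 21
29: 45653 = 29·1574 + 7
31: 45653 = 31·1472 + 21
37: 45653 = 37·1233 + 32
41: 45653 = 41·1113 + 20
43: 45653 = 43·1061 + 30
47: 45653 = 47·971 + 16
53: 45653 = 53·861 + 20
59: 45653 = 59·773 + 46
61: 45653 = 61·748 + 25
67: 45653 = 67·681 + 26
71: 45653 = 71·643

71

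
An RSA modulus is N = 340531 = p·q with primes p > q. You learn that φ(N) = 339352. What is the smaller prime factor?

φ(n) = (p−1)(q−1) = n − (p+q) + 1, so p + q = 340531 − 339352 + 1 = 1180.
p and q are the roots of t² − 1180t + 340531 = 0.
Discriminant: 1180² − 4·340531 = 1392400 − 1362124 = 30276; √30276 = 174.
q = (1180 − 174)/2 = 503, p = (1180 + 174)/2 = 677.
Check: 503 · 677 = 340531.

503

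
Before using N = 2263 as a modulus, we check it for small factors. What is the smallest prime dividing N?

2263 is odd.
Digit sum 13, not divisible by 3.
Ends in 3: not divisible by 5.
7: 2263 = 7·323 + 2
11: 2263 = 11·205 + 8
13: 2263 = 13·174 + 1
17: 2263 = 17·133 + 2
19: 2263 = 19·119 + 2
23: 2263 = 23·98 + 9
29: 2263 = 29·78 + 1
31: 2263 = 31·73

31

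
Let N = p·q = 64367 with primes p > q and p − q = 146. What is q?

191

Since p = q + 146, we have 64367 = q(q + 146), so q² + 146q − 64367 = 0.
Discriminant: 146² + 4·64367 = 21316 + 257468 = 278784; √278784 = 528.
q = (−146 + 528)/2 = 191, and p = q + 146 = 337.
Check: 191 · 337 = 64367.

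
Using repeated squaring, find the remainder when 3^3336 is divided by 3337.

144

3^1 ≡ 3 (mod 3337)
3^2 ≡ 3^2 = 9 ≡ 9 (mod 3337)
3^4 ≡ 9^2 = 81 ≡ 81 (mod 3337)
3^8 ≡ 81^2 = 6561 ≡ 3224 (mod 3337)
3^16 ≡ 3224^2 = 10394176 ≡ 2758 (mod 3337)
3^32 ≡ 2758^2 = 7606564 ≡ 1541 (mod 3337)
3^64 ≡ 1541^2 = 2374681 ≡ 2074 (mod 3337)
3^128 ≡ 2074^2 = 4301476 ≡ 83 (mod 3337)
3^256 ≡ 83^2 = 6889 ≡ 215 (mod 3337)
3^512 ≡ 215^2 = 46225 ≡ 2844 (mod 3337)
3^1024 ≡ 2844^2 = 8088336 ≡ 2785 (mod 3337)
3^2048 ≡ 2785^2 = 7756225 ≡ 1037 (mod 3337)
3336 = 2048 + 1024 + 256 + 8 in binary powers of 2.
So 3^3336 ≡ 1037 · 2785 · 215 · 3224 ≡ 144 (mod 3337).
Since 144 ≠ 1, base 3 is a Fermat witness: 3337 is composite.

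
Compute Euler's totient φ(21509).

Factor: 21509 = 137 · 157.
φ(21509) = (137−1) · (157−1) = 136 · 156 = 21216.

21216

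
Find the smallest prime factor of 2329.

17

2329 is odd.
Digit sum 16, not divisible by 3.
Ends in 9: not divisible by 5.
7: 2329 = 7·332 + 5
11: 2329 = 11·211 + 8
13: 2329 = 13·179 + 2
17: 2329 = 17·137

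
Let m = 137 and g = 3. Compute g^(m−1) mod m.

1

3^1 ≡ 3 (mod 137)
3^2 ≡ 3^2 = 9 ≡ 9 (mod 137)
3^4 ≡ 9^2 = 81 ≡ 81 (mod 137)
3^8 ≡ 81^2 = 6561 ≡ 122 (mod 137)
3^16 ≡ 122^2 = 14884 ≡ 88 (mod 137)
3^32 ≡ 88^2 = 7744 ≡ 72 (mod 137)
3^64 ≡ 72^2 = 5184 ≡ 115 (mod 137)
3^128 ≡ 115^2 = 13225 ≡ 73 (mod 137)
136 = 128 + 8 in binary powers of 2.
So 3^136 ≡ 73 · 122 ≡ 1 (mod 137).
Since the result is 1, base 3 gives no evidence that 137 is composite.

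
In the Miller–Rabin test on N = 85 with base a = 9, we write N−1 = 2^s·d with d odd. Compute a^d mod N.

85 − 1 = 84 = 2^2 · 21, so d = 21.
9^1 ≡ 9 (mod 85)
9^2 ≡ 9^2 = 81 ≡ 81 (mod 85)
9^4 ≡ 81^2 = 6561 ≡ 16 (mod 85)
9^8 ≡ 16^2 = 256 ≡ 1 (mod 85)
9^16 ≡ 1^2 = 1 ≡ 1 (mod 85)
21 = 16 + 4 + 1 in binary powers of 2.
So 9^21 ≡ 1 · 16 · 9 ≡ 59 (mod 85).
Squaring chain: 59 → 81; never reaches −1, so base 9 is a Miller–Rabin witness that 85 is composite.

59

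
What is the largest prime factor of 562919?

562919 = 7 · 80417
80417 = 29 · 2773
2773 = 47 · 59
59 is prime.
So 562919 = 7 · 29 · 47 · 59; the largest prime factor is 59.

59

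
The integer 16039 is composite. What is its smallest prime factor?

16039 is odd.
Digit sum 19, not divisible by 3.
Ends in 9: not divisible by 5.
7: 16039 = 7·2291 + 2
11: 16039 = 11·1458 + 1
13: 16039 = 13·1233 + 10
17: 16039 = 17·943 + 8
19: 16039 = 19·844 + 3
23: 16039 = 23·697 + 8
29: 16039 = 29·553 + 2
31: 16039 = 31·517 + 12
37: 16039 = 37·433 + 18
41: 16039 = 41·391 + 8
43: 16039 = 43·373

43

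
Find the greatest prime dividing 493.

493 = 17 · 29
29 is prime.
So 493 = 17 · 29; the largest prime factor is 29.

29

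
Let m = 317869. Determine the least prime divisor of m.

29

317869 is odd.
Digit sum 34, not divisible by 3.
Ends in 9: not divisible by 5.
7: 317869 = 7·45409 + 6
11: 317869 = 11·28897 + 2
13: 317869 = 13·24451 + 6
17: 317869 = 17·18698 + 3
19: 317869 = 19·16729 + 18
23: 317869 = 23·13820 + 9
29: 317869 = 29·10961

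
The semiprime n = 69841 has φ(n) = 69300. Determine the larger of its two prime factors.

331

φ(n) = (p−1)(q−1) = n − (p+q) + 1, so p + q = 69841 − 69300 + 1 = 542.
p and q are the roots of t² − 542t + 69841 = 0.
Discriminant: 542² − 4·69841 = 293764 − 279364 = 14400; √14400 = 120.
q = (542 − 120)/2 = 211, p = (542 + 120)/2 = 331.
Check: 211 · 331 = 69841.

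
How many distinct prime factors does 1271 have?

2

1271 = 31 · 41
1271 = 31 · 41, which has 2 distinct prime factors.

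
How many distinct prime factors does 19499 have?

3

19499 = 17 · 1147
1147 = 31 · 37
19499 = 17 · 31 · 37, which has 3 distinct prime factors.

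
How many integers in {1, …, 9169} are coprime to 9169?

8944

Factor: 9169 = 53 · 173.
φ(9169) = (53−1) · (173−1) = 52 · 172 = 8944.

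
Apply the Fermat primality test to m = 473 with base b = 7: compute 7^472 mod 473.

423

7^1 ≡ 7 (mod 473)
7^2 ≡ 7^2 = 49 ≡ 49 (mod 473)
7^4 ≡ 49^2 = 2401 ≡ 36 (mod 473)
7^8 ≡ 36^2 = 1296 ≡ 350 (mod 473)
7^16 ≡ 350^2 = 122500 ≡ 466 (mod 473)
7^32 ≡ 466^2 = 217156 ≡ 49 (mod 473)
7^64 ≡ 49^2 = 2401 ≡ 36 (mod 473)
7^128 ≡ 36^2 = 1296 ≡ 350 (mod 473)
7^256 ≡ 350^2 = 122500 ≡ 466 (mod 473)
472 = 256 + 128 + 64 + 16 + 8 in binary powers of 2.
So 7^472 ≡ 466 · 350 · 36 · 466 · 350 ≡ 423 (mod 473).
Since 423 ≠ 1, base 7 is a Fermat witness: 473 is composite.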